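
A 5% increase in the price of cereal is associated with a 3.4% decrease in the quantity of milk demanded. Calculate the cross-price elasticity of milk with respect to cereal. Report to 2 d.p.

-0.68

ε = (%ΔQ of milk) / (%ΔP of cereal) = (-3.4%) / (5%) ≈ -0.68.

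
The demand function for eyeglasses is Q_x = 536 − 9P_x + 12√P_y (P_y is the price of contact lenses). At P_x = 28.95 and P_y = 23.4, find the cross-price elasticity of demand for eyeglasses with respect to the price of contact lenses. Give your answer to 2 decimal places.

0.09

At P_x = 28.95 and P_y = 23.4: Q_x = 333.498.
∂Q_x/∂P_y = 12/(2√P_y) = 12/(2√23.4) = 1.2403.
ε = (∂Q_x/∂P_y)(P_y/Q_x) = 1.2403 × (23.4/333.498) ≈ 0.09.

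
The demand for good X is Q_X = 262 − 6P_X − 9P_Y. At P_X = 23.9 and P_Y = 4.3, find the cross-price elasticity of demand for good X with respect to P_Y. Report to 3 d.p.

-0.484

At P_X = 23.9 and P_Y = 4.3: Q_X = 79.9.
∂Q_X/∂P_Y = -9.
ε = (∂Q_X/∂P_Y)(P_Y/Q_X) = -9 × (4.3/79.9) ≈ -0.484.
Since ε < 0, good X and good Y are complements.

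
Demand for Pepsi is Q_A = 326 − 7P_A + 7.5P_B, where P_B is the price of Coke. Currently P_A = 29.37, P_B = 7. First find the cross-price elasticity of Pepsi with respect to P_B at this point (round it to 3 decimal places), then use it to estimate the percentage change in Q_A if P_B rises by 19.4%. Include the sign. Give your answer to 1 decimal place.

5.9%

At P_A = 29.37, P_B = 7: Q_A = 172.91.
∂Q_A/∂P_B = 7.5.
ε = (∂Q_A/∂P_B)(P_B/Q_A) = 7.5000 × 7/172.91 ≈ 0.304.
%ΔQ_A ≈ ε × %ΔP_B = 0.304 × (19.4%) = 5.9%.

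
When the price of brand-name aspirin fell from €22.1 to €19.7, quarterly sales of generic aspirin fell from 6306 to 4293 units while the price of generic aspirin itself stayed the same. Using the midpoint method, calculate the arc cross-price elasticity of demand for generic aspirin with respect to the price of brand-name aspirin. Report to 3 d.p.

ΔQ_A = 4293 − 6306 = -2013; ΔP_B = 19.7 − 22.1 = -2.4.
Midpoints: Q̄_A = 5299.5, P̄_B = 20.90.
ε = (ΔQ_A/Q̄_A)/(ΔP_B/P̄_B) = (-2013/5299.5)/(-2.4/20.90) ≈ 3.308.
ε > 0: generic aspirin and brand-name aspirin are substitutes.

3.308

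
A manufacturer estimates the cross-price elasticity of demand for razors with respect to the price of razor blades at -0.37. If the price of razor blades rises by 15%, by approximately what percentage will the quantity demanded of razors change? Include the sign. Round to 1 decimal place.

%ΔQ ≈ ε × %ΔP of razor blades = -0.37 × (15%) = -5.6%.

-5.6%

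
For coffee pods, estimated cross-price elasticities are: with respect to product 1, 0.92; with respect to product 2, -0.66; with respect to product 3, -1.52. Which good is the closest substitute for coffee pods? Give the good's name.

product 1

Substitutes have ε > 0. Among the positive values, 0.92 (product 1) is largest.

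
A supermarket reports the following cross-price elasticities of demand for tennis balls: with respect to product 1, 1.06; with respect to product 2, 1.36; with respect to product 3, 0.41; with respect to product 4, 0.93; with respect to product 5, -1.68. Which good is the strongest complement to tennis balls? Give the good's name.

product 5

Complements have ε < 0. The most negative value is -1.68 (product 5).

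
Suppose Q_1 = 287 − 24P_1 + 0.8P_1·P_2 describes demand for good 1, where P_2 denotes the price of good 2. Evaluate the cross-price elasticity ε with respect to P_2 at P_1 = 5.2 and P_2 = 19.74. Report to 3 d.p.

At P_1 = 5.2 and P_2 = 19.74: Q_1 = 244.318.
∂Q_1/∂P_2 = 0.8P_1 = 0.8(5.2) = 4.1600.
ε = (∂Q_1/∂P_2)(P_2/Q_1) = 4.1600 × (19.74/244.318) ≈ 0.336.
ε > 0: substitutes.

0.336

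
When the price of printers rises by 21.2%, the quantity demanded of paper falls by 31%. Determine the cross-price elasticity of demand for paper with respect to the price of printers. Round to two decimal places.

-1.46

ε = (%ΔQ of paper) / (%ΔP of printers) = (-31%) / (21.2%) ≈ -1.46.
Negative cross-price elasticity: complements.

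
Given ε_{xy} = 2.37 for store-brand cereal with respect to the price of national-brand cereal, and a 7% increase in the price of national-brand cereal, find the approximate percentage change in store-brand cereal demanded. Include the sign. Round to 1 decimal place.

16.6%

%ΔQ ≈ ε × %ΔP of national-brand cereal = 2.37 × (7%) = 16.6%.
Demand for store-brand cereal rises by about 16.6%.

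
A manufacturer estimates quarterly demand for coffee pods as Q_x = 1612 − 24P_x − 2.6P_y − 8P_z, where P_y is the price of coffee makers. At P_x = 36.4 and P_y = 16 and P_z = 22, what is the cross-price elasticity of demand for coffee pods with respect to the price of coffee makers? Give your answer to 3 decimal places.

-0.080

At P_x = 36.4 and P_y = 16 and P_z = 22: Q_x = 520.8.
∂Q_x/∂P_y = -2.6.
ε = (∂Q_x/∂P_y)(P_y/Q_x) = -2.6 × (16/520.8) ≈ -0.080.
Since ε < 0, coffee pods and coffee makers are complements.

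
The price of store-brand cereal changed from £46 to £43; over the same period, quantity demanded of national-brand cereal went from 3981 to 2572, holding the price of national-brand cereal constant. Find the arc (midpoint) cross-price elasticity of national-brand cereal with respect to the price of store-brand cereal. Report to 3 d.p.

ΔQ_A = 2572 − 3981 = -1409; ΔP_B = 43 − 46 = -3.
Midpoints: Q̄_A = 3276.5, P̄_B = 44.50.
ε = (ΔQ_A/Q̄_A)/(ΔP_B/P̄_B) = (-1409/3276.5)/(-3/44.50) ≈ 6.379.
ε > 0: national-brand cereal and store-brand cereal are substitutes.

6.379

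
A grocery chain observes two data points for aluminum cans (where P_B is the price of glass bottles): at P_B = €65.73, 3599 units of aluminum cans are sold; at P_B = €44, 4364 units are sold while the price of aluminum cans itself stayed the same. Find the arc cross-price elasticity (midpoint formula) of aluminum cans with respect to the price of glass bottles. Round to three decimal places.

-0.485

ΔQ_A = 4364 − 3599 = 765; ΔP_B = 44 − 65.73 = -21.73.
Midpoints: Q̄_A = 3981.5, P̄_B = 54.87.
ε = (ΔQ_A/Q̄_A)/(ΔP_B/P̄_B) = (765/3981.5)/(-21.73/54.87) ≈ -0.485.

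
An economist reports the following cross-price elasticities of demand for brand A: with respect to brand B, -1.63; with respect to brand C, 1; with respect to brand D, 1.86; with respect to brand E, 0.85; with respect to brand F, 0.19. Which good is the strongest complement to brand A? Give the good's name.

Complements have ε < 0. The most negative value is -1.63 (brand B).

brand B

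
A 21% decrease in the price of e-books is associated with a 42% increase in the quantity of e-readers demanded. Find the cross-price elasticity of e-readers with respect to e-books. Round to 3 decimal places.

ε = (%ΔQ of e-readers) / (%ΔP of e-books) = (42%) / (-21%) ≈ -2.000.
Negative cross-price elasticity: complements.

-2.000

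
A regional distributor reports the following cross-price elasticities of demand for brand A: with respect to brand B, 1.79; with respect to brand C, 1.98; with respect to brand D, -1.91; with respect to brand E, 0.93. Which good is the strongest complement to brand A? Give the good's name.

brand D

Complements have ε < 0. The most negative value is -1.91 (brand D).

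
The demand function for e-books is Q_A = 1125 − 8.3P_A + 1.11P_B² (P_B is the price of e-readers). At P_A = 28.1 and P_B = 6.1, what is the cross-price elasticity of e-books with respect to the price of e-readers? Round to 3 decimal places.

0.089

At P_A = 28.1 and P_B = 6.1: Q_A = 933.073.
∂Q_A/∂P_B = 2.22P_B = 2.22(6.1) = 13.5420.
ε = (∂Q_A/∂P_B)(P_B/Q_A) = 13.5420 × (6.1/933.073) ≈ 0.089.
ε > 0: substitutes.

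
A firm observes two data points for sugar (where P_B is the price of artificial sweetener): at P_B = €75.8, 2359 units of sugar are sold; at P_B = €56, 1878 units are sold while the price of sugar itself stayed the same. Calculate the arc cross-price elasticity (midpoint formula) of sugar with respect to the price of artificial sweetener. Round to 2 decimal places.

ΔQ_A = 1878 − 2359 = -481; ΔP_B = 56 − 75.8 = -19.8.
Midpoints: Q̄_A = 2118.5, P̄_B = 65.90.
ε = (ΔQ_A/Q̄_A)/(ΔP_B/P̄_B) = (-481/2118.5)/(-19.8/65.90) ≈ 0.76.

0.76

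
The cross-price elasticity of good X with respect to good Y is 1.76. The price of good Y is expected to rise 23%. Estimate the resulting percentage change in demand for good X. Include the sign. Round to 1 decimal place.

40.5%

%ΔQ ≈ ε × %ΔP of good Y = 1.76 × (23%) = 40.5%.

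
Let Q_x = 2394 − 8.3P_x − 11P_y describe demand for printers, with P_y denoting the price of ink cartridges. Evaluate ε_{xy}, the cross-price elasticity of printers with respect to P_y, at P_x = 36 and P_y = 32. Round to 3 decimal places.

-0.202

At P_x = 36 and P_y = 32: Q_x = 1743.2.
∂Q_x/∂P_y = -11.
ε = (∂Q_x/∂P_y)(P_y/Q_x) = -11 × (32/1743.2) ≈ -0.202.
Since ε < 0, printers and ink cartridges are complements.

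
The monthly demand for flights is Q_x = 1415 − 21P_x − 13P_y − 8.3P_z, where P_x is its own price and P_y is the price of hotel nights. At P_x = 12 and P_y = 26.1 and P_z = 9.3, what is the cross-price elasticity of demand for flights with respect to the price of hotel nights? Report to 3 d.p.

At P_x = 12 and P_y = 26.1 and P_z = 9.3: Q_x = 746.51.
∂Q_x/∂P_y = -13.
ε = (∂Q_x/∂P_y)(P_y/Q_x) = -13 × (26.1/746.51) ≈ -0.455.
Since ε < 0, flights and hotel nights are complements.

-0.455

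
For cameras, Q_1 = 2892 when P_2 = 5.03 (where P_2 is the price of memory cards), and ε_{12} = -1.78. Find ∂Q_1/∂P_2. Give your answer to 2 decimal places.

-1023.41

ε = (∂Q_1/∂P_2)·(P_2/Q_1) ⇒ ∂Q_1/∂P_2 = ε·Q_1/P_2 = -1.78 × 2892/5.03 ≈ -1023.41.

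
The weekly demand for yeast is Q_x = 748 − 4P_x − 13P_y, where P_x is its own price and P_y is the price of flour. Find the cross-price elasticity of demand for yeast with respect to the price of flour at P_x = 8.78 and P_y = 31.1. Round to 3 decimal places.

-1.310

At P_x = 8.78 and P_y = 31.1: Q_x = 308.58.
∂Q_x/∂P_y = -13.
ε = (∂Q_x/∂P_y)(P_y/Q_x) = -13 × (31.1/308.58) ≈ -1.310.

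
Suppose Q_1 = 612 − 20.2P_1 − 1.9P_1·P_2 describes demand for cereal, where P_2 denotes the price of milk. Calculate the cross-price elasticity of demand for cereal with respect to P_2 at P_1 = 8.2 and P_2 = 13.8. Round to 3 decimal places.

At P_1 = 8.2 and P_2 = 13.8: Q_1 = 231.356.
∂Q_1/∂P_2 = -1.9P_1 = -1.9(8.2) = -15.5800.
ε = (∂Q_1/∂P_2)(P_2/Q_1) = -15.5800 × (13.8/231.356) ≈ -0.929.

-0.929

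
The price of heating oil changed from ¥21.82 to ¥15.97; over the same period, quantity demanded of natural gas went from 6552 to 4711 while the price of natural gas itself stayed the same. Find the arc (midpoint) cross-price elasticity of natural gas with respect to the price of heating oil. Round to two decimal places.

1.06

ΔQ_A = 4711 − 6552 = -1841; ΔP_B = 15.97 − 21.82 = -5.85.
Midpoints: Q̄_A = 5631.5, P̄_B = 18.89.
ε = (ΔQ_A/Q̄_A)/(ΔP_B/P̄_B) = (-1841/5631.5)/(-5.85/18.89) ≈ 1.06.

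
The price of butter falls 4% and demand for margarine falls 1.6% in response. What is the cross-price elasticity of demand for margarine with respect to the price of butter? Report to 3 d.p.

ε = (%ΔQ of margarine) / (%ΔP of butter) = (-1.6%) / (-4%) ≈ 0.400.
Positive cross-price elasticity: substitutes.

0.400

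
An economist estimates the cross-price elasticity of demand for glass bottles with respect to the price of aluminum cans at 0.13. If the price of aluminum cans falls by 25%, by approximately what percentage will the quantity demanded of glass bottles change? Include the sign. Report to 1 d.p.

%ΔQ ≈ ε × %ΔP of aluminum cans = 0.13 × (-25%) = -3.3%.

-3.3%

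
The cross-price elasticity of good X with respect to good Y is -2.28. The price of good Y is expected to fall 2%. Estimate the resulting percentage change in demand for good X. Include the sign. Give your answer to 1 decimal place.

4.6%

%ΔQ ≈ ε × %ΔP of good Y = -2.28 × (-2%) = 4.6%.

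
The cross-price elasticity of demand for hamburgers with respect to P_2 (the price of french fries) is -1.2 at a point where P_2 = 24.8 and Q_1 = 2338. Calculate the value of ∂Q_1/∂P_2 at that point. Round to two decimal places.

ε = (∂Q_1/∂P_2)·(P_2/Q_1) ⇒ ∂Q_1/∂P_2 = ε·Q_1/P_2 = -1.2 × 2338/24.8 ≈ -113.13.

-113.13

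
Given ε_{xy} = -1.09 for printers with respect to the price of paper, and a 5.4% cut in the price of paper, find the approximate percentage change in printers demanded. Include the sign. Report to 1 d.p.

5.9%

%ΔQ ≈ ε × %ΔP of paper = -1.09 × (-5.4%) = 5.9%.
Demand for printers rises by about 5.9%.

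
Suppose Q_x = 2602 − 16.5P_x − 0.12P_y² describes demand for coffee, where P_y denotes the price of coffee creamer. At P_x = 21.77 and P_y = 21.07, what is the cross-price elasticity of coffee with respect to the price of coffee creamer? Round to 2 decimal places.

At P_x = 21.77 and P_y = 21.07: Q_x = 2189.522.
∂Q_x/∂P_y = -0.24P_y = -0.24(21.07) = -5.0568.
ε = (∂Q_x/∂P_y)(P_y/Q_x) = -5.0568 × (21.07/2189.522) ≈ -0.05.
ε < 0: complements.

-0.05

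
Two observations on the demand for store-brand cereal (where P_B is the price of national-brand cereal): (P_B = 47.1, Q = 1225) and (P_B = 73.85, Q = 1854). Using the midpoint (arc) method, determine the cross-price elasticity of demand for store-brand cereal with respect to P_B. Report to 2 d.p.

ΔQ_A = 1854 − 1225 = 629; ΔP_B = 73.85 − 47.1 = 26.75.
Midpoints: Q̄_A = 1539.5, P̄_B = 60.47.
ε = (ΔQ_A/Q̄_A)/(ΔP_B/P̄_B) = (629/1539.5)/(26.75/60.47) ≈ 0.92.

0.92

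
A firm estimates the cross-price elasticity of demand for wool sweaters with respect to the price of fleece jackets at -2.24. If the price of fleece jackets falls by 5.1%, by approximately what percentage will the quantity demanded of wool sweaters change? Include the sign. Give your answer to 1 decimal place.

11.4%

%ΔQ ≈ ε × %ΔP of fleece jackets = -2.24 × (-5.1%) = 11.4%.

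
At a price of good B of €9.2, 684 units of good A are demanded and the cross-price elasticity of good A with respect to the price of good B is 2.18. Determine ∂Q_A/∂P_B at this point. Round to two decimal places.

162.08

ε = (∂Q_A/∂P_B)·(P_B/Q_A) ⇒ ∂Q_A/∂P_B = ε·Q_A/P_B = 2.18 × 684/9.2 ≈ 162.08.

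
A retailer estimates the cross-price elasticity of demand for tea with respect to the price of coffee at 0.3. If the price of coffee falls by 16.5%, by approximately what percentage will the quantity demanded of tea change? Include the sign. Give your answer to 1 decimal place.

%ΔQ ≈ ε × %ΔP of coffee = 0.3 × (-16.5%) = -5.0%.
Demand for tea falls by about 5.0%.

-5.0%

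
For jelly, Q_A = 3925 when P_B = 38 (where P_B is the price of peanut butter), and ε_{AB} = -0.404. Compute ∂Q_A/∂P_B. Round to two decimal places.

ε = (∂Q_A/∂P_B)·(P_B/Q_A) ⇒ ∂Q_A/∂P_B = ε·Q_A/P_B = -0.404 × 3925/38 ≈ -41.73.

-41.73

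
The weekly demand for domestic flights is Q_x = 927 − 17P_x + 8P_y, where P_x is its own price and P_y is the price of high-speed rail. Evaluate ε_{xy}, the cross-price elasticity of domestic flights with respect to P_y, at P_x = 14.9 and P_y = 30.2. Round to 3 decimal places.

At P_x = 14.9 and P_y = 30.2: Q_x = 915.3.
∂Q_x/∂P_y = 8.
ε = (∂Q_x/∂P_y)(P_y/Q_x) = 8 × (30.2/915.3) ≈ 0.264.
Since ε > 0, domestic flights and high-speed rail are substitutes.

0.264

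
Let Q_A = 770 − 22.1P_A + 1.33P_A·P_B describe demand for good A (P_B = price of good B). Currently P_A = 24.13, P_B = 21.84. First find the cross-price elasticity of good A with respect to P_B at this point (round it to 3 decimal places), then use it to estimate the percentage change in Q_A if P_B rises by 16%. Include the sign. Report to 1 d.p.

At P_A = 24.13, P_B = 21.84: Q_A = 937.636.
∂Q_A/∂P_B = 1.33P_A = 32.0929.
ε = (∂Q_A/∂P_B)(P_B/Q_A) = 32.0929 × 21.84/937.636 ≈ 0.748.
%ΔQ_A ≈ ε × %ΔP_B = 0.748 × (16%) = 12.0%.

12.0%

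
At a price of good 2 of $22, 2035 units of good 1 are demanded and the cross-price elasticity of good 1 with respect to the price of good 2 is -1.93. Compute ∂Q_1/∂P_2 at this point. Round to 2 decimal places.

ε = (∂Q_1/∂P_2)·(P_2/Q_1) ⇒ ∂Q_1/∂P_2 = ε·Q_1/P_2 = -1.93 × 2035/22 ≈ -178.53.

-178.53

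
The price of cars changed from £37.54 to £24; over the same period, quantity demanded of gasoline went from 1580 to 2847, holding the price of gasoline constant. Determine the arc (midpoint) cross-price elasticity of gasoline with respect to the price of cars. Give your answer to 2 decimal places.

-1.30

ΔQ_A = 2847 − 1580 = 1267; ΔP_B = 24 − 37.54 = -13.54.
Midpoints: Q̄_A = 2213.5, P̄_B = 30.77.
ε = (ΔQ_A/Q̄_A)/(ΔP_B/P̄_B) = (1267/2213.5)/(-13.54/30.77) ≈ -1.30.
ε < 0: gasoline and cars are complements.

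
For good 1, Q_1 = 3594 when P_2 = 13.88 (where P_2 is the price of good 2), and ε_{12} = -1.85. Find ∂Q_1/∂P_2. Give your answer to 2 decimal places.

ε = (∂Q_1/∂P_2)·(P_2/Q_1) ⇒ ∂Q_1/∂P_2 = ε·Q_1/P_2 = -1.85 × 3594/13.88 ≈ -479.03.

-479.03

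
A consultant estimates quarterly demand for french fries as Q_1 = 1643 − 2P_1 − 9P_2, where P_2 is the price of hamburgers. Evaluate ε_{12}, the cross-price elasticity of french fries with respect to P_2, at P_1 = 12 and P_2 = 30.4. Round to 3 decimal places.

-0.203

At P_1 = 12 and P_2 = 30.4: Q_1 = 1345.4.
∂Q_1/∂P_2 = -9.
ε = (∂Q_1/∂P_2)(P_2/Q_1) = -9 × (30.4/1345.4) ≈ -0.203.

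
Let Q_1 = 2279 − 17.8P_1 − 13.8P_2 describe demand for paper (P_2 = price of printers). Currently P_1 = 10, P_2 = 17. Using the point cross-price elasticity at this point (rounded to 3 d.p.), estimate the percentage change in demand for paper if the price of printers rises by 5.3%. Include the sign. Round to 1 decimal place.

-0.7%

At P_1 = 10, P_2 = 17: Q_1 = 1866.4.
∂Q_1/∂P_2 = -13.8.
ε = (∂Q_1/∂P_2)(P_2/Q_1) = -13.8000 × 17/1866.4 ≈ -0.126.
%ΔQ_1 ≈ ε × %ΔP_2 = -0.126 × (5.3%) = -0.7%.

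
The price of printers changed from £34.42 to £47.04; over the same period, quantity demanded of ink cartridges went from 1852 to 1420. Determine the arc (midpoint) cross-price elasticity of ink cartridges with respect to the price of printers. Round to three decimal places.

-0.852

ΔQ_A = 1420 − 1852 = -432; ΔP_B = 47.04 − 34.42 = 12.62.
Midpoints: Q̄_A = 1636.0, P̄_B = 40.73.
ε = (ΔQ_A/Q̄_A)/(ΔP_B/P̄_B) = (-432/1636.0)/(12.62/40.73) ≈ -0.852.
ε < 0: ink cartridges and printers are complements.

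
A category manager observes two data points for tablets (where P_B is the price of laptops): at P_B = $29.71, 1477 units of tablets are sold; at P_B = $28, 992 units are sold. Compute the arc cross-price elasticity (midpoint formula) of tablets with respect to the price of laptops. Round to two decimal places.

ΔQ_A = 992 − 1477 = -485; ΔP_B = 28 − 29.71 = -1.71.
Midpoints: Q̄_A = 1234.5, P̄_B = 28.86.
ε = (ΔQ_A/Q̄_A)/(ΔP_B/P̄_B) = (-485/1234.5)/(-1.71/28.86) ≈ 6.63.

6.63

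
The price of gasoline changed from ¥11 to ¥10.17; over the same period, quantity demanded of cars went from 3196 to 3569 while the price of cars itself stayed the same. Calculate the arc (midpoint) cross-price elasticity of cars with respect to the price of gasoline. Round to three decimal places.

-1.406

ΔQ_A = 3569 − 3196 = 373; ΔP_B = 10.17 − 11 = -0.83.
Midpoints: Q̄_A = 3382.5, P̄_B = 10.59.
ε = (ΔQ_A/Q̄_A)/(ΔP_B/P̄_B) = (373/3382.5)/(-0.83/10.59) ≈ -1.406.
ε < 0: cars and gasoline are complements.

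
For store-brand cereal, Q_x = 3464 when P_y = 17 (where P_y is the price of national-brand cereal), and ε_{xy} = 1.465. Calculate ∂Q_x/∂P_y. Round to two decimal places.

298.52

ε = (∂Q_x/∂P_y)·(P_y/Q_x) ⇒ ∂Q_x/∂P_y = ε·Q_x/P_y = 1.465 × 3464/17 ≈ 298.52.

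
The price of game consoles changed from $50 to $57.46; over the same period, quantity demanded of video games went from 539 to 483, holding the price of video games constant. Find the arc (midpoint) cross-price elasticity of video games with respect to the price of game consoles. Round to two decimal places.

ΔQ_A = 483 − 539 = -56; ΔP_B = 57.46 − 50 = 7.46.
Midpoints: Q̄_A = 511.0, P̄_B = 53.73.
ε = (ΔQ_A/Q̄_A)/(ΔP_B/P̄_B) = (-56/511.0)/(7.46/53.73) ≈ -0.79.

-0.79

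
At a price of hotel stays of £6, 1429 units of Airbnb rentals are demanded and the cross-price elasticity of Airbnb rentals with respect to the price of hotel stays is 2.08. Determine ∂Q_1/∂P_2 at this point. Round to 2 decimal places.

495.39

ε = (∂Q_1/∂P_2)·(P_2/Q_1) ⇒ ∂Q_1/∂P_2 = ε·Q_1/P_2 = 2.08 × 1429/6 ≈ 495.39.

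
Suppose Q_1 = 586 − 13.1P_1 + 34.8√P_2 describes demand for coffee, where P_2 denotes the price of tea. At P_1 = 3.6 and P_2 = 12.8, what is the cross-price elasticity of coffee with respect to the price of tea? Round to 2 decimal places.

At P_1 = 3.6 and P_2 = 12.8: Q_1 = 663.344.
∂Q_1/∂P_2 = 34.8/(2√P_2) = 34.8/(2√12.8) = 4.8634.
ε = (∂Q_1/∂P_2)(P_2/Q_1) = 4.8634 × (12.8/663.344) ≈ 0.09.
ε > 0: substitutes.

0.09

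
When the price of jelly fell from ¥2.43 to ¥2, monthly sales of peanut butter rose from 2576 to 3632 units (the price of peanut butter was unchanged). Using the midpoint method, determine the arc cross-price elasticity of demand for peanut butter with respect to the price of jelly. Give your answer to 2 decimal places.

-1.75

ΔQ_A = 3632 − 2576 = 1056; ΔP_B = 2 − 2.43 = -0.43.
Midpoints: Q̄_A = 3104.0, P̄_B = 2.21.
ε = (ΔQ_A/Q̄_A)/(ΔP_B/P̄_B) = (1056/3104.0)/(-0.43/2.21) ≈ -1.75.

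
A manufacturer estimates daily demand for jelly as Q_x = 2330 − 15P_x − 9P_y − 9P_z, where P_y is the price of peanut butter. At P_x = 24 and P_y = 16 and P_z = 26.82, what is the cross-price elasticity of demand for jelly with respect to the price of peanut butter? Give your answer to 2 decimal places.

At P_x = 24 and P_y = 16 and P_z = 26.82: Q_x = 1584.62.
∂Q_x/∂P_y = -9.
ε = (∂Q_x/∂P_y)(P_y/Q_x) = -9 × (16/1584.62) ≈ -0.09.
Since ε < 0, jelly and peanut butter are complements.

-0.09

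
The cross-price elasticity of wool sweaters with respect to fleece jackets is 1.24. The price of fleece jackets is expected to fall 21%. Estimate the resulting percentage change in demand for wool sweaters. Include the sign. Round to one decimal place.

-26.0%

%ΔQ ≈ ε × %ΔP of fleece jackets = 1.24 × (-21%) = -26.0%.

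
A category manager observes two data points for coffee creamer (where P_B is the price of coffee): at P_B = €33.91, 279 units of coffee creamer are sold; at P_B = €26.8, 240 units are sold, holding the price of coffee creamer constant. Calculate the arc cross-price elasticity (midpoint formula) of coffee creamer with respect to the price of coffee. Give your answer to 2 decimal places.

ΔQ_A = 240 − 279 = -39; ΔP_B = 26.8 − 33.91 = -7.11.
Midpoints: Q̄_A = 259.5, P̄_B = 30.35.
ε = (ΔQ_A/Q̄_A)/(ΔP_B/P̄_B) = (-39/259.5)/(-7.11/30.35) ≈ 0.64.

0.64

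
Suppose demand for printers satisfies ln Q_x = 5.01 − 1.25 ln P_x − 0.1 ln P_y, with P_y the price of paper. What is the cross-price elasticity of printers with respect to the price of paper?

-0.10

In a log-linear (constant-elasticity) demand function, the coefficient on ln P_y is the cross-price elasticity.
ε = -0.10. Negative, so printers and paper are complements.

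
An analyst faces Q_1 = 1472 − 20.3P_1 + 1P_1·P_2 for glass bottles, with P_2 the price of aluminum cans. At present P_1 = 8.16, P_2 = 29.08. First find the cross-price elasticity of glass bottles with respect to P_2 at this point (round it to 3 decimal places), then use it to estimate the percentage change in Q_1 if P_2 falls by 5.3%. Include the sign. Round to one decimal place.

-0.8%

At P_1 = 8.16, P_2 = 29.08: Q_1 = 1543.645.
∂Q_1/∂P_2 = 1P_1 = 8.1600.
ε = (∂Q_1/∂P_2)(P_2/Q_1) = 8.1600 × 29.08/1543.645 ≈ 0.154.
%ΔQ_1 ≈ ε × %ΔP_2 = 0.154 × (-5.3%) = -0.8%.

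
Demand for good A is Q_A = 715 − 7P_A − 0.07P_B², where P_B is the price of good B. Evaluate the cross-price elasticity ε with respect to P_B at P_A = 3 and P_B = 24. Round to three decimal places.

-0.123

At P_A = 3 and P_B = 24: Q_A = 653.68.
∂Q_A/∂P_B = -0.14P_B = -0.14(24) = -3.3600.
ε = (∂Q_A/∂P_B)(P_B/Q_A) = -3.3600 × (24/653.68) ≈ -0.123.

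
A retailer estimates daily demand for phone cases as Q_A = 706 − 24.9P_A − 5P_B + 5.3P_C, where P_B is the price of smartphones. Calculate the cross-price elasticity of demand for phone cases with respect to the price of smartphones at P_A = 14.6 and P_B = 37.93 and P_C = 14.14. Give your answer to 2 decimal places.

-0.83

At P_A = 14.6 and P_B = 37.93 and P_C = 14.14: Q_A = 227.752.
∂Q_A/∂P_B = -5.
ε = (∂Q_A/∂P_B)(P_B/Q_A) = -5 × (37.93/227.752) ≈ -0.83.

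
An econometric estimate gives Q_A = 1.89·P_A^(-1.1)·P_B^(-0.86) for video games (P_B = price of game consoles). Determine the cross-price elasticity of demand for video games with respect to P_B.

In a log-linear (constant-elasticity) demand function, the coefficient on the exponent of P_B is the cross-price elasticity.
ε = -0.86. Negative, so video games and game consoles are complements.

-0.86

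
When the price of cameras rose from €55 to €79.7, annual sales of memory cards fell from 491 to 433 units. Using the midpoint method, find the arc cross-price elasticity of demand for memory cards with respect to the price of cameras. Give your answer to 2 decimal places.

ΔQ_A = 433 − 491 = -58; ΔP_B = 79.7 − 55 = 24.7.
Midpoints: Q̄_A = 462.0, P̄_B = 67.35.
ε = (ΔQ_A/Q̄_A)/(ΔP_B/P̄_B) = (-58/462.0)/(24.7/67.35) ≈ -0.34.
ε < 0: memory cards and cameras are complements.

-0.34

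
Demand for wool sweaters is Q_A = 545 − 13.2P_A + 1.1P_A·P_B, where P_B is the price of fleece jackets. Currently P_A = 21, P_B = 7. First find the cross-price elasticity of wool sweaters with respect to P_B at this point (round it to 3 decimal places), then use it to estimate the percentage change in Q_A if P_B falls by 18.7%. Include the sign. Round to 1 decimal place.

-7.0%

At P_A = 21, P_B = 7: Q_A = 429.5.
∂Q_A/∂P_B = 1.1P_A = 23.1000.
ε = (∂Q_A/∂P_B)(P_B/Q_A) = 23.1000 × 7/429.5 ≈ 0.376.
%ΔQ_A ≈ ε × %ΔP_B = 0.376 × (-18.7%) = -7.0%.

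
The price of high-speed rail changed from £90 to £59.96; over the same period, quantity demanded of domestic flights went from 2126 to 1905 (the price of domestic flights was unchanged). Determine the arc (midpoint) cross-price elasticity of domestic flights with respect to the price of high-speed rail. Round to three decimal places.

ΔQ_A = 1905 − 2126 = -221; ΔP_B = 59.96 − 90 = -30.04.
Midpoints: Q̄_A = 2015.5, P̄_B = 74.98.
ε = (ΔQ_A/Q̄_A)/(ΔP_B/P̄_B) = (-221/2015.5)/(-30.04/74.98) ≈ 0.274.

0.274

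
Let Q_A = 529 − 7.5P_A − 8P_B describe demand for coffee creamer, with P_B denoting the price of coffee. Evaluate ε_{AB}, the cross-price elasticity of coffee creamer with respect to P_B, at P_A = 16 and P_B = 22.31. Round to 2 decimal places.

-0.77

At P_A = 16 and P_B = 22.31: Q_A = 230.52.
∂Q_A/∂P_B = -8.
ε = (∂Q_A/∂P_B)(P_B/Q_A) = -8 × (22.31/230.52) ≈ -0.77.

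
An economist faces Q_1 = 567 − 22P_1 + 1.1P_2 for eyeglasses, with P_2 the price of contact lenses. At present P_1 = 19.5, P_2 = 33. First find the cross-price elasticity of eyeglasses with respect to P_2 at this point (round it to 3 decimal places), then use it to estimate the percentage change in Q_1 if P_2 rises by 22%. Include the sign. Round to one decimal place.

4.6%

At P_1 = 19.5, P_2 = 33: Q_1 = 174.3.
∂Q_1/∂P_2 = 1.1.
ε = (∂Q_1/∂P_2)(P_2/Q_1) = 1.1000 × 33/174.3 ≈ 0.208.
%ΔQ_1 ≈ ε × %ΔP_2 = 0.208 × (22%) = 4.6%.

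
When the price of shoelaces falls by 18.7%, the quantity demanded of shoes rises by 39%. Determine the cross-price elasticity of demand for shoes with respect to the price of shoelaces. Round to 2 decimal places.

ε = (%ΔQ of shoes) / (%ΔP of shoelaces) = (39%) / (-18.7%) ≈ -2.09.
Negative cross-price elasticity: complements.

-2.09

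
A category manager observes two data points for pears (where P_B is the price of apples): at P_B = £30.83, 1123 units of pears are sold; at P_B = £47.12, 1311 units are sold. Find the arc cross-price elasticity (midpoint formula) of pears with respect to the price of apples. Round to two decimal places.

ΔQ_A = 1311 − 1123 = 188; ΔP_B = 47.12 − 30.83 = 16.29.
Midpoints: Q̄_A = 1217.0, P̄_B = 38.97.
ε = (ΔQ_A/Q̄_A)/(ΔP_B/P̄_B) = (188/1217.0)/(16.29/38.97) ≈ 0.37.

0.37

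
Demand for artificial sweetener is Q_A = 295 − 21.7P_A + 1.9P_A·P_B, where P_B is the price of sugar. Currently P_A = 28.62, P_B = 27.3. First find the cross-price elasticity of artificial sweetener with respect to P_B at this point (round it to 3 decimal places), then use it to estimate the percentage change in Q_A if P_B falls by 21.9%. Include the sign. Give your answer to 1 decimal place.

At P_A = 28.62, P_B = 27.3: Q_A = 1158.465.
∂Q_A/∂P_B = 1.9P_A = 54.3780.
ε = (∂Q_A/∂P_B)(P_B/Q_A) = 54.3780 × 27.3/1158.465 ≈ 1.281.
%ΔQ_A ≈ ε × %ΔP_B = 1.281 × (-21.9%) = -28.1%.

-28.1%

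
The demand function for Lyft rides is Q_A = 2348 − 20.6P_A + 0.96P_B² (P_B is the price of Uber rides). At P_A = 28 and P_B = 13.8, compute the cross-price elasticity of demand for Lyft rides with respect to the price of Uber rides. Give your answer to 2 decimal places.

0.19

At P_A = 28 and P_B = 13.8: Q_A = 1954.022.
∂Q_A/∂P_B = 1.92P_B = 1.92(13.8) = 26.4960.
ε = (∂Q_A/∂P_B)(P_B/Q_A) = 26.4960 × (13.8/1954.022) ≈ 0.19.
ε > 0: substitutes.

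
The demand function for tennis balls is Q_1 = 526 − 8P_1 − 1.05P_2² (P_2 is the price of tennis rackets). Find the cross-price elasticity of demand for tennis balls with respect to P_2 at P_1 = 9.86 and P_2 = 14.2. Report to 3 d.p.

At P_1 = 9.86 and P_2 = 14.2: Q_1 = 235.398.
∂Q_1/∂P_2 = -2.1P_2 = -2.1(14.2) = -29.8200.
ε = (∂Q_1/∂P_2)(P_2/Q_1) = -29.8200 × (14.2/235.398) ≈ -1.799.
ε < 0: complements.

-1.799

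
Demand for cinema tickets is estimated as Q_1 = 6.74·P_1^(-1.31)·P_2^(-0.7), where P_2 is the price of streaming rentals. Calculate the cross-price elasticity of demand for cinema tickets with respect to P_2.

-0.70

In a log-linear (constant-elasticity) demand function, the coefficient on the exponent of P_2 is the cross-price elasticity.
ε = -0.70. Negative, so cinema tickets and streaming rentals are complements.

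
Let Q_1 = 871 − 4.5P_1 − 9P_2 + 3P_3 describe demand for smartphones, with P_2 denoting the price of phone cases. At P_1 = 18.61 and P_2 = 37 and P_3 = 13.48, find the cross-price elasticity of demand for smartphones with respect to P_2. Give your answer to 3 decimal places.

At P_1 = 18.61 and P_2 = 37 and P_3 = 13.48: Q_1 = 494.695.
∂Q_1/∂P_2 = -9.
ε = (∂Q_1/∂P_2)(P_2/Q_1) = -9 × (37/494.695) ≈ -0.673.
Since ε < 0, smartphones and phone cases are complements.

-0.673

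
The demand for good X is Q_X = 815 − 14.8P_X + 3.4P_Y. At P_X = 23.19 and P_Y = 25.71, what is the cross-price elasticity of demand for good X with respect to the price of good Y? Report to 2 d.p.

0.16

At P_X = 23.19 and P_Y = 25.71: Q_X = 559.202.
∂Q_X/∂P_Y = 3.4.
ε = (∂Q_X/∂P_Y)(P_Y/Q_X) = 3.4 × (25.71/559.202) ≈ 0.16.
Since ε > 0, good X and good Y are substitutes.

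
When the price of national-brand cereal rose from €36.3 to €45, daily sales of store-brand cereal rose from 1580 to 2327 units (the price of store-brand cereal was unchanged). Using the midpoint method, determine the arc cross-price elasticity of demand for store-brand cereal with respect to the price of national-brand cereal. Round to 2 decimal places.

ΔQ_A = 2327 − 1580 = 747; ΔP_B = 45 − 36.3 = 8.7.
Midpoints: Q̄_A = 1953.5, P̄_B = 40.65.
ε = (ΔQ_A/Q̄_A)/(ΔP_B/P̄_B) = (747/1953.5)/(8.7/40.65) ≈ 1.79.

1.79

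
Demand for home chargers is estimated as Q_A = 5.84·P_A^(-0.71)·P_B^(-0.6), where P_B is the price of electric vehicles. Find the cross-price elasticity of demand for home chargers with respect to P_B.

In a log-linear (constant-elasticity) demand function, the coefficient on the exponent of P_B is the cross-price elasticity.
ε = -0.60. Negative, so home chargers and electric vehicles are complements.

-0.60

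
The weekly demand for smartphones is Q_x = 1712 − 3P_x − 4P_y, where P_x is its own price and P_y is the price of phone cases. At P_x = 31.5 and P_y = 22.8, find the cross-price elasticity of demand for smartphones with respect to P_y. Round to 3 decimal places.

-0.060

At P_x = 31.5 and P_y = 22.8: Q_x = 1526.3.
∂Q_x/∂P_y = -4.
ε = (∂Q_x/∂P_y)(P_y/Q_x) = -4 × (22.8/1526.3) ≈ -0.060.
Since ε < 0, smartphones and phone cases are complements.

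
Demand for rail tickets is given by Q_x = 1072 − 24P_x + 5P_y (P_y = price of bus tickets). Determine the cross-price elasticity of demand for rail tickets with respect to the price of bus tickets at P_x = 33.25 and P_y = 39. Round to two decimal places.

0.42

At P_x = 33.25 and P_y = 39: Q_x = 469.
∂Q_x/∂P_y = 5.
ε = (∂Q_x/∂P_y)(P_y/Q_x) = 5 × (39/469) ≈ 0.42.
Since ε > 0, rail tickets and bus tickets are substitutes.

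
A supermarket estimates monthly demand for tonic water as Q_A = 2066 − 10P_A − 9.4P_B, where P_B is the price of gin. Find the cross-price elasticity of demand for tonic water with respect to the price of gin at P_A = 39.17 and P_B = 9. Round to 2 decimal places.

At P_A = 39.17 and P_B = 9: Q_A = 1589.7.
∂Q_A/∂P_B = -9.4.
ε = (∂Q_A/∂P_B)(P_B/Q_A) = -9.4 × (9/1589.7) ≈ -0.05.

-0.05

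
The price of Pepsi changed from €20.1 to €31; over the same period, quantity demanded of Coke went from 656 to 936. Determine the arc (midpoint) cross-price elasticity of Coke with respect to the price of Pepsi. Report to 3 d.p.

0.825

ΔQ_A = 936 − 656 = 280; ΔP_B = 31 − 20.1 = 10.9.
Midpoints: Q̄_A = 796.0, P̄_B = 25.55.
ε = (ΔQ_A/Q̄_A)/(ΔP_B/P̄_B) = (280/796.0)/(10.9/25.55) ≈ 0.825.
ε > 0: Coke and Pepsi are substitutes.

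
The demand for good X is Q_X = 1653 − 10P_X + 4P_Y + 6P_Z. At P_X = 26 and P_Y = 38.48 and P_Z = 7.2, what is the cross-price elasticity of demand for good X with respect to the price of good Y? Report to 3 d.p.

0.097

At P_X = 26 and P_Y = 38.48 and P_Z = 7.2: Q_X = 1590.12.
∂Q_X/∂P_Y = 4.
ε = (∂Q_X/∂P_Y)(P_Y/Q_X) = 4 × (38.48/1590.12) ≈ 0.097.
Since ε > 0, good X and good Y are substitutes.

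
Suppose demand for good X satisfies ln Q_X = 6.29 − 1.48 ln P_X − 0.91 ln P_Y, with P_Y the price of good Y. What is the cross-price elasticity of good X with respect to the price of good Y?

-0.91

In a log-linear (constant-elasticity) demand function, the coefficient on ln P_Y is the cross-price elasticity.
ε = -0.91. Negative, so good X and good Y are complements.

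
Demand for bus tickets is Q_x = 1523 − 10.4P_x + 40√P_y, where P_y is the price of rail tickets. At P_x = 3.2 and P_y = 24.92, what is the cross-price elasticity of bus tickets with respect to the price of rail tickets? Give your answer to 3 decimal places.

At P_x = 3.2 and P_y = 24.92: Q_x = 1689.400.
∂Q_x/∂P_y = 40/(2√P_y) = 40/(2√24.92) = 4.0064.
ε = (∂Q_x/∂P_y)(P_y/Q_x) = 4.0064 × (24.92/1689.400) ≈ 0.059.
ε > 0: substitutes.

0.059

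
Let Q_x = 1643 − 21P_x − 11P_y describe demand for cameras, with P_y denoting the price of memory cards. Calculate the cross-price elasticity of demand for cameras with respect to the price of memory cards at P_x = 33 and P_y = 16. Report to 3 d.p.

-0.227

At P_x = 33 and P_y = 16: Q_x = 774.
∂Q_x/∂P_y = -11.
ε = (∂Q_x/∂P_y)(P_y/Q_x) = -11 × (16/774) ≈ -0.227.
Since ε < 0, cameras and memory cards are complements.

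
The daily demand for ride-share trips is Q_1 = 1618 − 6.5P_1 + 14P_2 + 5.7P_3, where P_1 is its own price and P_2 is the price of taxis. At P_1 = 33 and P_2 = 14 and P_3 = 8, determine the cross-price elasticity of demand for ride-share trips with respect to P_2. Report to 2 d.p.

At P_1 = 33 and P_2 = 14 and P_3 = 8: Q_1 = 1645.1.
∂Q_1/∂P_2 = 14.
ε = (∂Q_1/∂P_2)(P_2/Q_1) = 14 × (14/1645.1) ≈ 0.12.
Since ε > 0, ride-share trips and taxis are substitutes.

0.12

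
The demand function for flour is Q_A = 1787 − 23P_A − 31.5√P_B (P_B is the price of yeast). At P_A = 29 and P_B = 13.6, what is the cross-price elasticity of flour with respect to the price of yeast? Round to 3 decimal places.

At P_A = 29 and P_B = 13.6: Q_A = 1003.834.
∂Q_A/∂P_B = -31.5/(2√P_B) = -31.5/(2√13.6) = -4.2708.
ε = (∂Q_A/∂P_B)(P_B/Q_A) = -4.2708 × (13.6/1003.834) ≈ -0.058.
ε < 0: complements.

-0.058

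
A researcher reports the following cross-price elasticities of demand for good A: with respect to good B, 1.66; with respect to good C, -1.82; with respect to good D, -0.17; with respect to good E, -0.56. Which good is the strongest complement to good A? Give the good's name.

Complements have ε < 0. The most negative value is -1.82 (good C).

good C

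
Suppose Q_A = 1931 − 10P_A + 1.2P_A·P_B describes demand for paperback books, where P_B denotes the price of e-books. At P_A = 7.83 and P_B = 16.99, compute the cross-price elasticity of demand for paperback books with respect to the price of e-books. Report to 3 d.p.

0.079

At P_A = 7.83 and P_B = 16.99: Q_A = 2012.338.
∂Q_A/∂P_B = 1.2P_A = 1.2(7.83) = 9.3960.
ε = (∂Q_A/∂P_B)(P_B/Q_A) = 9.3960 × (16.99/2012.338) ≈ 0.079.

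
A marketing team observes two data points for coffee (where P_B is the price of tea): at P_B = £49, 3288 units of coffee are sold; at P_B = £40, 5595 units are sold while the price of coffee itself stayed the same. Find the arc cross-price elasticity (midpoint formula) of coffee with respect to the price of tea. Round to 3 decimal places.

-2.568

ΔQ_A = 5595 − 3288 = 2307; ΔP_B = 40 − 49 = -9.
Midpoints: Q̄_A = 4441.5, P̄_B = 44.50.
ε = (ΔQ_A/Q̄_A)/(ΔP_B/P̄_B) = (2307/4441.5)/(-9/44.50) ≈ -2.568.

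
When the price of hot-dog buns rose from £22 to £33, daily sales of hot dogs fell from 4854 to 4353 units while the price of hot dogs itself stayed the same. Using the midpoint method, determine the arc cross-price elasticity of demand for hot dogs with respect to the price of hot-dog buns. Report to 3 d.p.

ΔQ_A = 4353 − 4854 = -501; ΔP_B = 33 − 22 = 11.
Midpoints: Q̄_A = 4603.5, P̄_B = 27.50.
ε = (ΔQ_A/Q̄_A)/(ΔP_B/P̄_B) = (-501/4603.5)/(11/27.50) ≈ -0.272.

-0.272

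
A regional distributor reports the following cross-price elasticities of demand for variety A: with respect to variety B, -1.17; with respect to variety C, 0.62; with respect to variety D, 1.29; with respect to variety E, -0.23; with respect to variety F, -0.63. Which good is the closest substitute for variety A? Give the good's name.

variety D

Substitutes have ε > 0. Among the positive values, 1.29 (variety D) is largest.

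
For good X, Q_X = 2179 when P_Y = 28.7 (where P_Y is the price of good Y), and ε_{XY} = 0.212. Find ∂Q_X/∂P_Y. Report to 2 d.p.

16.10

ε = (∂Q_X/∂P_Y)·(P_Y/Q_X) ⇒ ∂Q_X/∂P_Y = ε·Q_X/P_Y = 0.212 × 2179/28.7 ≈ 16.10.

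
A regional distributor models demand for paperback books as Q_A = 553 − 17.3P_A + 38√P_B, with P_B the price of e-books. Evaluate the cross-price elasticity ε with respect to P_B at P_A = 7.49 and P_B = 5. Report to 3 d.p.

At P_A = 7.49 and P_B = 5: Q_A = 508.394.
∂Q_A/∂P_B = 38/(2√P_B) = 38/(2√5) = 8.4971.
ε = (∂Q_A/∂P_B)(P_B/Q_A) = 8.4971 × (5/508.394) ≈ 0.084.
ε > 0: substitutes.

0.084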